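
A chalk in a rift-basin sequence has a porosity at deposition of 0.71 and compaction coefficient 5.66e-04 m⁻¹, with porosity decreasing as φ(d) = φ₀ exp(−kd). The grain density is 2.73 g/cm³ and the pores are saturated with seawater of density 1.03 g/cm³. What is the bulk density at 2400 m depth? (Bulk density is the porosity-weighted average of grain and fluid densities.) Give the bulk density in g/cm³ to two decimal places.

2.42 g/cm³

Working in km (1 km = 1000 m; k in km⁻¹ = k in m⁻¹ × 1000):
Porosity at depth: φ = 0.71·exp(−0.566×2.4) = 0.71×0.2571 = 0.1825
Bulk density: ρ_b = (1−φ)ρ_g + φ·ρ_f = 0.8175×2.73 + 0.1825×1.03
       = 2.232 + 0.188 = 2.420 g/cm³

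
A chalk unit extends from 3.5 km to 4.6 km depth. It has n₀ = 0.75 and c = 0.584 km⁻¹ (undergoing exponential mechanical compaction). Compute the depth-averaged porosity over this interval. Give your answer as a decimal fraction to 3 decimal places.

0.072

⟨n⟩ = (1/(d₂−d₁)) ∫ n₀ e^(−cd) dd = n₀·(e^(−c·d₁) − e^(−c·d₂)) / (c·(d₂−d₁))
e^(−0.584×3.5) = 0.1295; e^(−0.584×4.6) = 0.0681
⟨n⟩ = 0.75 × (0.1295 − 0.0681) / (0.584 × 1.1) = 0.75 × 0.0956 = 0.0717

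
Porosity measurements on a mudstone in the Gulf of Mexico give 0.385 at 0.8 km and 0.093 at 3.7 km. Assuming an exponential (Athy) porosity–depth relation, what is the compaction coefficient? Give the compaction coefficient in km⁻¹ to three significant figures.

Athy: n(Z) = n₀ e^(−βZ) ⇒ n₁/n₂ = e^{β(Z₂−Z₁)} ⇒ β = ln(n₁/n₂)/(Z₂−Z₁)
β = ln(0.385/0.093) / (3.7 − 0.8) = ln(4.14) / 2.9 = 1.4206 / 2.9 = 0.4899 km⁻¹

0.490 km⁻¹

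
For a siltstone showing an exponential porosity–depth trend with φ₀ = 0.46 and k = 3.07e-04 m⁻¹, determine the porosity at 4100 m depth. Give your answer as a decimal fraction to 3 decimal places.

0.131

Working in km (1 km = 1000 m; k in km⁻¹ = k in m⁻¹ × 1000):
φ = φ₀·exp(−k·Z) = 0.46 × exp(−0.307 × 4.1) = 0.46 × exp(−1.259)
  = 0.46 × 0.2840 = 0.1307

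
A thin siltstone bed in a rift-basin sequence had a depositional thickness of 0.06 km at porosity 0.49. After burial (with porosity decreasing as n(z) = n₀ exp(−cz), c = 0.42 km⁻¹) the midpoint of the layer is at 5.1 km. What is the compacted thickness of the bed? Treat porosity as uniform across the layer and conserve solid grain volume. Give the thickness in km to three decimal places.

0.032 km

Porosity at 5.1 km: n = 0.49·exp(−0.42×5.1) = 0.0575
Solid-volume conservation: h(1−n) = h₀(1−n₀) ⇒ h = h₀·(1−n₀)/(1−n)
h = 0.06 × (1 − 0.49)/(1 − 0.0575) = 0.06 × 0.5411 = 0.0325 km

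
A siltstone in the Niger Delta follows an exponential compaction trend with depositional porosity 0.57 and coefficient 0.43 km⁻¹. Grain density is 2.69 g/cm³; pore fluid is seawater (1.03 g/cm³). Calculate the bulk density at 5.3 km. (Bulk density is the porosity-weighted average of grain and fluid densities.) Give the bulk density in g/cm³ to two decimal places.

Porosity at depth: phi = 0.57·exp(−0.43×5.3) = 0.57×0.1024 = 0.0584
Bulk density: ρ_b = (1−phi)ρ_g + phi·ρ_f = 0.9416×2.69 + 0.0584×1.03
       = 2.533 + 0.060 = 2.593 g/cm³

2.59 g/cm³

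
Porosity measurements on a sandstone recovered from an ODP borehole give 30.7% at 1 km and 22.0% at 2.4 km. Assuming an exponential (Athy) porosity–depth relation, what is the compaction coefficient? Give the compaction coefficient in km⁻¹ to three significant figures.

0.238 km⁻¹

Athy: n(d) = n₀ e^(−βd) ⇒ n₁/n₂ = e^{β(d₂−d₁)} ⇒ β = ln(n₁/n₂)/(d₂−d₁)
β = ln(0.307/0.22) / (2.4 − 1) = ln(1.395) / 1.4 = 0.3332 / 1.4 = 0.238 km⁻¹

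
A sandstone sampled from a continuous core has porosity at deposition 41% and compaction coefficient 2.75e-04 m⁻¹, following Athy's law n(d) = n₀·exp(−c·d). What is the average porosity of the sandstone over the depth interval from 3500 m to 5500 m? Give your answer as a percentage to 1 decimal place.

12.0%

Working in km (1 km = 1000 m; c in km⁻¹ = c in m⁻¹ × 1000):
⟨n⟩ = (1/(d₂−d₁)) ∫ n₀ e^(−cd) dd = n₀·(e^(−c·d₁) − e^(−c·d₂)) / (c·(d₂−d₁))
e^(−0.275×3.5) = 0.3819; e^(−0.275×5.5) = 0.2204
⟨n⟩ = 0.41 × (0.3819 − 0.2204) / (0.275 × 2) = 0.41 × 0.2938 = 0.1204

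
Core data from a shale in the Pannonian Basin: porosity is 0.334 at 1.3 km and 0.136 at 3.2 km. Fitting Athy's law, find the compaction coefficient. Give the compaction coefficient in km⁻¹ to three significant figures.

0.473 km⁻¹

Athy: phi(Z) = phi₀ e^(−kZ) ⇒ phi₁/phi₂ = e^{k(Z₂−Z₁)} ⇒ k = ln(phi₁/phi₂)/(Z₂−Z₁)
k = ln(0.334/0.136) / (3.2 − 1.3) = ln(2.456) / 1.9 = 0.8985 / 1.9 = 0.4729 km⁻¹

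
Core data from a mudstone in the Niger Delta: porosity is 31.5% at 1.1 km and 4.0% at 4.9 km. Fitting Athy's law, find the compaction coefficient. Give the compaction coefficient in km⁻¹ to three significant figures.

Athy: n(d) = n₀ e^(−kd) ⇒ n₁/n₂ = e^{k(d₂−d₁)} ⇒ k = ln(n₁/n₂)/(d₂−d₁)
k = ln(0.315/0.04) / (4.9 − 1.1) = ln(7.875) / 3.8 = 2.0637 / 3.8 = 0.5431 km⁻¹

0.543 km⁻¹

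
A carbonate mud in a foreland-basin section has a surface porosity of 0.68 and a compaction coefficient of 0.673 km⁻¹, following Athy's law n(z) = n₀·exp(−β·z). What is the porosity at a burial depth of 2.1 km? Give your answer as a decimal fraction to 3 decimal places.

0.165

n = n₀·exp(−β·z) = 0.68 × exp(−0.673 × 2.1) = 0.68 × exp(−1.413)
  = 0.68 × 0.2433 = 0.1655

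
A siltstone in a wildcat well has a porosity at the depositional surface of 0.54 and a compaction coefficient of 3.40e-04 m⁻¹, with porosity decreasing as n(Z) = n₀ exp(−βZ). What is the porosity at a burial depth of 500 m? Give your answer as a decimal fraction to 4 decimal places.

Working in km (1 km = 1000 m; β in km⁻¹ = β in m⁻¹ × 1000):
n = n₀·exp(−β·Z) = 0.54 × exp(−0.34 × 0.5) = 0.54 × exp(−0.17)
  = 0.54 × 0.8437 = 0.4556

0.4556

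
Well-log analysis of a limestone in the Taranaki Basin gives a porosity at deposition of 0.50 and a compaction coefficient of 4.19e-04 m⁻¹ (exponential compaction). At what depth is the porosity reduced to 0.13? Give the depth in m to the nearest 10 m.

3210 m

Working in km (1 km = 1000 m; β in km⁻¹ = β in m⁻¹ × 1000):
Invert Athy's law: Z = ln(n₀/n) / β
Z = ln(0.5/0.13) / 0.419 = ln(3.846) / 0.419 = 1.3471 / 0.419 = 3.215 km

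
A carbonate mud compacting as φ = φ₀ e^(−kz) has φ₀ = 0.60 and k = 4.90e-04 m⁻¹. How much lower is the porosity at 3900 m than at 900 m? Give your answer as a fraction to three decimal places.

0.297

Working in km (1 km = 1000 m; k in km⁻¹ = k in m⁻¹ × 1000):
φ(0.9) = 0.6·e^(−0.49×0.9) = 0.3860
φ(3.9) = 0.6·e^(−0.49×3.9) = 0.0888
Δφ = 0.3860 − 0.0888 = 0.2973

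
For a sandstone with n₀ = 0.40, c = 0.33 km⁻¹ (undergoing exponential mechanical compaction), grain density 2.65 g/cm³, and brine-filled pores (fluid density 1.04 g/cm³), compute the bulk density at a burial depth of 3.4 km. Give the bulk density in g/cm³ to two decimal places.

2.44 g/cm³

Porosity at depth: n = 0.4·exp(−0.33×3.4) = 0.4×0.3256 = 0.1303
Bulk density: ρ_b = (1−n)ρ_g + n·ρ_f = 0.8697×2.65 + 0.1303×1.04
       = 2.305 + 0.135 = 2.440 g/cm³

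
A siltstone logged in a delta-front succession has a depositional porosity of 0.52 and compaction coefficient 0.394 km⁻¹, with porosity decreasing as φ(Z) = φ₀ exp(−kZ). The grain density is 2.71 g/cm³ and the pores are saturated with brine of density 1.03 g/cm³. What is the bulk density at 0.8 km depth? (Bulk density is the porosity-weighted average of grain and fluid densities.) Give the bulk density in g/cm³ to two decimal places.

Porosity at depth: φ = 0.52·exp(−0.394×0.8) = 0.52×0.7296 = 0.3794
Bulk density: ρ_b = (1−φ)ρ_g + φ·ρ_f = 0.6206×2.71 + 0.3794×1.03
       = 1.682 + 0.391 = 2.073 g/cm³

2.07 g/cm³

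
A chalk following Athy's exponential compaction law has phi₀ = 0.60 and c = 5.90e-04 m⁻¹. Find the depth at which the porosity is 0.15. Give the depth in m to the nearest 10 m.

Working in km (1 km = 1000 m; c in km⁻¹ = c in m⁻¹ × 1000):
Invert Athy's law: Z = ln(phi₀/phi) / c
Z = ln(0.6/0.15) / 0.59 = ln(4) / 0.59 = 1.3863 / 0.59 = 2.350 km

2350 m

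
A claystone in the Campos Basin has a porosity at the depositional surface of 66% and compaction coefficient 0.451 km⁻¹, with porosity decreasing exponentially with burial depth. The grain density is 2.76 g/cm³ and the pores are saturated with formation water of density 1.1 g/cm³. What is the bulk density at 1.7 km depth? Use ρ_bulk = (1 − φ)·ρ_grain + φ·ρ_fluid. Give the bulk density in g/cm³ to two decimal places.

2.25 g/cm³

Porosity at depth: phi = 0.66·exp(−0.451×1.7) = 0.66×0.4645 = 0.3066
Bulk density: ρ_b = (1−phi)ρ_g + phi·ρ_f = 0.6934×2.76 + 0.3066×1.1
       = 1.914 + 0.337 = 2.251 g/cm³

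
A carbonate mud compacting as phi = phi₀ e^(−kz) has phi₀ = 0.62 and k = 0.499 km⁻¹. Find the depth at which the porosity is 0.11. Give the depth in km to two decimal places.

3.47 km

Invert Athy's law: z = ln(phi₀/phi) / k
z = ln(0.62/0.11) / 0.499 = ln(5.636) / 0.499 = 1.7292 / 0.499 = 3.465 km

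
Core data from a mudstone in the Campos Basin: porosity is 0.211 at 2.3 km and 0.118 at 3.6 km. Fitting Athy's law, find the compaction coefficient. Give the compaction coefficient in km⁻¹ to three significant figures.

Athy: φ(z) = φ₀ e^(−kz) ⇒ φ₁/φ₂ = e^{k(z₂−z₁)} ⇒ k = ln(φ₁/φ₂)/(z₂−z₁)
k = ln(0.211/0.118) / (3.6 − 2.3) = ln(1.788) / 1.3 = 0.5812 / 1.3 = 0.4471 km⁻¹

0.447 km⁻¹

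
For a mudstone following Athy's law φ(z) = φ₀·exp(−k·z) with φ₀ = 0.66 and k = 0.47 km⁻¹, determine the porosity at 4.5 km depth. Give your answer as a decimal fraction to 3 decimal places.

0.080

φ = φ₀·exp(−k·z) = 0.66 × exp(−0.47 × 4.5) = 0.66 × exp(−2.115)
  = 0.66 × 0.1206 = 0.0796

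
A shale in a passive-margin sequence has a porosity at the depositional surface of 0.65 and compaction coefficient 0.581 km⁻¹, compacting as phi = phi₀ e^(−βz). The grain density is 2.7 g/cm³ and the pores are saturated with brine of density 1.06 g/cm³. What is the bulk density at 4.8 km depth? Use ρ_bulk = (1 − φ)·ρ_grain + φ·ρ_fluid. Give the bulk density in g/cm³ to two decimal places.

Porosity at depth: phi = 0.65·exp(−0.581×4.8) = 0.65×0.0615 = 0.0400
Bulk density: ρ_b = (1−phi)ρ_g + phi·ρ_f = 0.9600×2.7 + 0.0400×1.06
       = 2.592 + 0.042 = 2.634 g/cm³

2.63 g/cm³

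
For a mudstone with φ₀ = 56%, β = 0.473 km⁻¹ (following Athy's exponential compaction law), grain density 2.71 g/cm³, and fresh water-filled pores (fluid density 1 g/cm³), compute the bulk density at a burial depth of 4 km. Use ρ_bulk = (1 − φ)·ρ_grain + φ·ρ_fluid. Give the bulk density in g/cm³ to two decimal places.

2.57 g/cm³

Porosity at depth: φ = 0.56·exp(−0.473×4) = 0.56×0.1508 = 0.0844
Bulk density: ρ_b = (1−φ)ρ_g + φ·ρ_f = 0.9156×2.71 + 0.0844×1
       = 2.481 + 0.084 = 2.566 g/cm³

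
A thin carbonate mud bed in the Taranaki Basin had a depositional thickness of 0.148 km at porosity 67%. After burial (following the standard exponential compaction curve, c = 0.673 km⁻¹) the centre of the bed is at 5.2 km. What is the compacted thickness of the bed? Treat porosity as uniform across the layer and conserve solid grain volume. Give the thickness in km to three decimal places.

0.050 km

Porosity at 5.2 km: φ = 0.67·exp(−0.673×5.2) = 0.0202
Solid-volume conservation: h(1−φ) = h₀(1−φ₀) ⇒ h = h₀·(1−φ₀)/(1−φ)
h = 0.148 × (1 − 0.67)/(1 − 0.0202) = 0.148 × 0.3368 = 0.0498 km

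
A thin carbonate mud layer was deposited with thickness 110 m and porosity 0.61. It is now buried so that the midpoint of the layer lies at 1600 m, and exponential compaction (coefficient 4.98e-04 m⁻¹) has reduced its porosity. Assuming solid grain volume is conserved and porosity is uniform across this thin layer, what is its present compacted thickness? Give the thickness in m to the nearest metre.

59 m

Working in km (1 km = 1000 m; c in km⁻¹ = c in m⁻¹ × 1000):
Porosity at 1.6 km: phi = 0.61·exp(−0.498×1.6) = 0.2750
Solid-volume conservation: h(1−phi) = h₀(1−phi₀) ⇒ h = h₀·(1−phi₀)/(1−phi)
h = 0.11 × (1 − 0.61)/(1 − 0.2750) = 0.11 × 0.5379 = 0.0592 km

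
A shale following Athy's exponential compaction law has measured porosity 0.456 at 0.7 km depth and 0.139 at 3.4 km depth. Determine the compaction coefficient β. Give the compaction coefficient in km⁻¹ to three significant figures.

0.440 km⁻¹

Athy: phi(z) = phi₀ e^(−βz) ⇒ phi₁/phi₂ = e^{β(z₂−z₁)} ⇒ β = ln(phi₁/phi₂)/(z₂−z₁)
β = ln(0.456/0.139) / (3.4 − 0.7) = ln(3.281) / 2.7 = 1.1880 / 2.7 = 0.44 km⁻¹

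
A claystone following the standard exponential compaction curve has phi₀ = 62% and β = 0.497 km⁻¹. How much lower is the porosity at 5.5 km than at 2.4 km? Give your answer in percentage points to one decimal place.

14.8 percentage points

phi(2.4) = 0.62·e^(−0.497×2.4) = 0.1881
phi(5.5) = 0.62·e^(−0.497×5.5) = 0.0403
Δphi = 0.1881 − 0.0403 = 0.1478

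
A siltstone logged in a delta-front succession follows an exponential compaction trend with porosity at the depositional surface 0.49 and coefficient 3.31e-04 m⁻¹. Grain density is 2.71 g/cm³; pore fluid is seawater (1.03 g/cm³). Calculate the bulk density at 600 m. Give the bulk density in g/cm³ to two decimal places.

Working in km (1 km = 1000 m; c in km⁻¹ = c in m⁻¹ × 1000):
Porosity at depth: φ = 0.49·exp(−0.331×0.6) = 0.49×0.8199 = 0.4017
Bulk density: ρ_b = (1−φ)ρ_g + φ·ρ_f = 0.5983×2.71 + 0.4017×1.03
       = 1.621 + 0.414 = 2.035 g/cm³

2.04 g/cm³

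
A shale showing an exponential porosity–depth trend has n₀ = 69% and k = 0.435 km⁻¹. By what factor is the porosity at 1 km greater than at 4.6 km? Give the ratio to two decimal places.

n(d₁)/n(d₂) = e^(−k·d₁)/e^(−k·d₂) = e^{k(d₂−d₁)}
= exp(0.435 × 3.6) = exp(1.566) = 4.7875

4.79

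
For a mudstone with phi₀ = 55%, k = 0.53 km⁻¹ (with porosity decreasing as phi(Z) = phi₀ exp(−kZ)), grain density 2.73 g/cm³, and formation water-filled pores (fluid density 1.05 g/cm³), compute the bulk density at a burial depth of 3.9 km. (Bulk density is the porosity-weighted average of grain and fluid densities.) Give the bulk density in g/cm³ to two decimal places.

Porosity at depth: phi = 0.55·exp(−0.53×3.9) = 0.55×0.1266 = 0.0696
Bulk density: ρ_b = (1−phi)ρ_g + phi·ρ_f = 0.9304×2.73 + 0.0696×1.05
       = 2.540 + 0.073 = 2.613 g/cm³

2.61 g/cm³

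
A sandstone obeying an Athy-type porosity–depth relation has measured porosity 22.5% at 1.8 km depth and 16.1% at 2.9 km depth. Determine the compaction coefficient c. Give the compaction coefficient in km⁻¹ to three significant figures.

0.304 km⁻¹

Athy: φ(Z) = φ₀ e^(−cZ) ⇒ φ₁/φ₂ = e^{c(Z₂−Z₁)} ⇒ c = ln(φ₁/φ₂)/(Z₂−Z₁)
c = ln(0.225/0.161) / (2.9 − 1.8) = ln(1.398) / 1.1 = 0.3347 / 1.1 = 0.3043 km⁻¹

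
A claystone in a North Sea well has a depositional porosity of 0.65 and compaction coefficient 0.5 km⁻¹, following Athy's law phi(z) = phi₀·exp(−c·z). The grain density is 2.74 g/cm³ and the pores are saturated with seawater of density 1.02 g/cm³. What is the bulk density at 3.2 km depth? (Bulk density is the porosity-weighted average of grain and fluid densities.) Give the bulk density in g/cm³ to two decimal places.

Porosity at depth: phi = 0.65·exp(−0.5×3.2) = 0.65×0.2019 = 0.1312
Bulk density: ρ_b = (1−phi)ρ_g + phi·ρ_f = 0.8688×2.74 + 0.1312×1.02
       = 2.380 + 0.134 = 2.514 g/cm³

2.51 g/cm³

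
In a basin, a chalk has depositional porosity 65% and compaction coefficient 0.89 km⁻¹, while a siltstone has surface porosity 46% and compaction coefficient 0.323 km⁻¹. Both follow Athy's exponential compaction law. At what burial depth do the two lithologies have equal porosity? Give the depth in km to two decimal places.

0.61 km

Set n₀ₐ e^(−βₐd) = n₀ᵦ e^(−βᵦd) ⇒ ln(n₀ₐ/n₀ᵦ) = (βₐ − βᵦ)·d
d = ln(0.65/0.46) / (0.89 − 0.323) = 0.3457 / 0.567 = 0.610 km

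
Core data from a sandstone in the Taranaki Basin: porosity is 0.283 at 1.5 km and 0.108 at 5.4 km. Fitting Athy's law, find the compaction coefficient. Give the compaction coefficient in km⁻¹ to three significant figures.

0.247 km⁻¹

Athy: phi(z) = phi₀ e^(−cz) ⇒ phi₁/phi₂ = e^{c(z₂−z₁)} ⇒ c = ln(phi₁/phi₂)/(z₂−z₁)
c = ln(0.283/0.108) / (5.4 − 1.5) = ln(2.62) / 3.9 = 0.9633 / 3.9 = 0.247 km⁻¹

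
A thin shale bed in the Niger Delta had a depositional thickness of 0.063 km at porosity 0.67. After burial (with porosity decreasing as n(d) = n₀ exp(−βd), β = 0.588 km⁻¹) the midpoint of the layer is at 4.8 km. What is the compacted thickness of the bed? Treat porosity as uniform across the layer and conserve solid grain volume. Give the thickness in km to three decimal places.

0.022 km

Porosity at 4.8 km: n = 0.67·exp(−0.588×4.8) = 0.0398
Solid-volume conservation: h(1−n) = h₀(1−n₀) ⇒ h = h₀·(1−n₀)/(1−n)
h = 0.063 × (1 − 0.67)/(1 − 0.0398) = 0.063 × 0.3437 = 0.0217 km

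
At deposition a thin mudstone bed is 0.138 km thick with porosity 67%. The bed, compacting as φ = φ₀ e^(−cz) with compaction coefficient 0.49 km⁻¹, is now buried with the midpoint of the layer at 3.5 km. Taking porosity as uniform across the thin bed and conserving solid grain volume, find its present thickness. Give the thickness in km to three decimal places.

0.052 km

Porosity at 3.5 km: φ = 0.67·exp(−0.49×3.5) = 0.1206
Solid-volume conservation: h(1−φ) = h₀(1−φ₀) ⇒ h = h₀·(1−φ₀)/(1−φ)
h = 0.138 × (1 − 0.67)/(1 − 0.1206) = 0.138 × 0.3752 = 0.0518 km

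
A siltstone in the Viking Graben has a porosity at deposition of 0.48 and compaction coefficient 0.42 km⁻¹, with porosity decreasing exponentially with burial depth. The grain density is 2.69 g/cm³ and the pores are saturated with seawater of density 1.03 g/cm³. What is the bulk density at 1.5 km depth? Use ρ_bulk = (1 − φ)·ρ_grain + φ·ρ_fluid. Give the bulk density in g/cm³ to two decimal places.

Porosity at depth: phi = 0.48·exp(−0.42×1.5) = 0.48×0.5326 = 0.2556
Bulk density: ρ_b = (1−phi)ρ_g + phi·ρ_f = 0.7444×2.69 + 0.2556×1.03
       = 2.002 + 0.263 = 2.266 g/cm³

2.27 g/cm³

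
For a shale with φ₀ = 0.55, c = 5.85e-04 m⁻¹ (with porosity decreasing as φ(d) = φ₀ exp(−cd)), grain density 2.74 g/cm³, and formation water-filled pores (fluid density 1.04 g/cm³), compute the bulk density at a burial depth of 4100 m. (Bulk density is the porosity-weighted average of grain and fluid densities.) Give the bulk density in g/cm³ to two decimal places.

Working in km (1 km = 1000 m; c in km⁻¹ = c in m⁻¹ × 1000):
Porosity at depth: φ = 0.55·exp(−0.585×4.1) = 0.55×0.0909 = 0.0500
Bulk density: ρ_b = (1−φ)ρ_g + φ·ρ_f = 0.9500×2.74 + 0.0500×1.04
       = 2.603 + 0.052 = 2.655 g/cm³

2.66 g/cm³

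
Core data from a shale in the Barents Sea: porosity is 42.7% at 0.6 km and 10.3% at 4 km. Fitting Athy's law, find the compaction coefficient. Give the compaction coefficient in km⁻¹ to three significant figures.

0.418 km⁻¹

Athy: φ(Z) = φ₀ e^(−kZ) ⇒ φ₁/φ₂ = e^{k(Z₂−Z₁)} ⇒ k = ln(φ₁/φ₂)/(Z₂−Z₁)
k = ln(0.427/0.103) / (4 − 0.6) = ln(4.146) / 3.4 = 1.4221 / 3.4 = 0.4183 km⁻¹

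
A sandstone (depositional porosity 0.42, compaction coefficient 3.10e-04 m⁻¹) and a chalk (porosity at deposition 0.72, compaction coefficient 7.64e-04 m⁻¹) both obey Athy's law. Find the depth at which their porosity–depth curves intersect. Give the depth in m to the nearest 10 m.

1190 m

Working in km (1 km = 1000 m; k in km⁻¹ = k in m⁻¹ × 1000):
Set phi₀ₐ e^(−kₐd) = phi₀ᵦ e^(−kᵦd) ⇒ ln(phi₀ₐ/phi₀ᵦ) = (kₐ − kᵦ)·d
d = ln(0.42/0.72) / (0.31 − 0.764) = -0.5390 / -0.454 = 1.187 km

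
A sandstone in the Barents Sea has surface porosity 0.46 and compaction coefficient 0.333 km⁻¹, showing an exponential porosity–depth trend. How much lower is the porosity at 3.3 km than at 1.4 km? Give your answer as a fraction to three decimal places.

phi(1.4) = 0.46·e^(−0.333×1.4) = 0.2886
phi(3.3) = 0.46·e^(−0.333×3.3) = 0.1533
Δphi = 0.2886 − 0.1533 = 0.1353

0.135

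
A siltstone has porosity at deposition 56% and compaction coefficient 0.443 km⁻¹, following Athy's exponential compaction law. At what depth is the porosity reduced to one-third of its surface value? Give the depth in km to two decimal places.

2.48 km

φ/φ₀ = 1/3 ⇒ exp(−k·Z) = 1/3 ⇒ Z = ln(3) / k
Z = 1.0986 / 0.443 = 2.480 km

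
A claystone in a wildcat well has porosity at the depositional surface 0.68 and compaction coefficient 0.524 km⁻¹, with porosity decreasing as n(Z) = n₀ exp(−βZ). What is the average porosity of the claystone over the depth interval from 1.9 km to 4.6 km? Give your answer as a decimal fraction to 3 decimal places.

⟨n⟩ = (1/(Z₂−Z₁)) ∫ n₀ e^(−βZ) dZ = n₀·(e^(−β·Z₁) − e^(−β·Z₂)) / (β·(Z₂−Z₁))
e^(−0.524×1.9) = 0.3695; e^(−0.524×4.6) = 0.0898
⟨n⟩ = 0.68 × (0.3695 − 0.0898) / (0.524 × 2.7) = 0.68 × 0.1977 = 0.1344

0.134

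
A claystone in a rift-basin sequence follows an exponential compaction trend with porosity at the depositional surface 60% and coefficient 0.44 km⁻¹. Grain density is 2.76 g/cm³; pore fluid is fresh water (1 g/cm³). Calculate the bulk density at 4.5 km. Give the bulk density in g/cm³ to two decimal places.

Porosity at depth: phi = 0.6·exp(−0.44×4.5) = 0.6×0.1381 = 0.0828
Bulk density: ρ_b = (1−phi)ρ_g + phi·ρ_f = 0.9172×2.76 + 0.0828×1
       = 2.531 + 0.083 = 2.614 g/cm³

2.61 g/cm³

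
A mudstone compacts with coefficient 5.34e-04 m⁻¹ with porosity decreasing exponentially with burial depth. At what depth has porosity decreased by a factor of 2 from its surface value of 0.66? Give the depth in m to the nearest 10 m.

Working in km (1 km = 1000 m; k in km⁻¹ = k in m⁻¹ × 1000):
φ/φ₀ = 1/2 ⇒ exp(−k·d) = 1/2 ⇒ d = ln(2) / k
d = 0.6931 / 0.534 = 1.298 km

1300 m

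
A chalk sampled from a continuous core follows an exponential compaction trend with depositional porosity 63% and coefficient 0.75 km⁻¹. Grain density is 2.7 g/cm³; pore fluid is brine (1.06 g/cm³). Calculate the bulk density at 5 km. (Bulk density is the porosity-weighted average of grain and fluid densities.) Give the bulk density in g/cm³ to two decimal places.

2.68 g/cm³

Porosity at depth: n = 0.63·exp(−0.75×5) = 0.63×0.0235 = 0.0148
Bulk density: ρ_b = (1−n)ρ_g + n·ρ_f = 0.9852×2.7 + 0.0148×1.06
       = 2.660 + 0.016 = 2.676 g/cm³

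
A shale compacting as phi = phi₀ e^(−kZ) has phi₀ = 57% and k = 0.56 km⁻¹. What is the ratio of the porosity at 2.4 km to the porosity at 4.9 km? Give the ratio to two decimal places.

4.06

phi(Z₁)/phi(Z₂) = e^(−k·Z₁)/e^(−k·Z₂) = e^{k(Z₂−Z₁)}
= exp(0.56 × 2.5) = exp(1.4) = 4.0552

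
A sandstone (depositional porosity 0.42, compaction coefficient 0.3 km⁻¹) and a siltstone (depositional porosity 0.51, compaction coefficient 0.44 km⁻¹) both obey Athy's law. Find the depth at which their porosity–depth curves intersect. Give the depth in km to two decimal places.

1.39 km

Set φ₀ₐ e^(−cₐz) = φ₀ᵦ e^(−cᵦz) ⇒ ln(φ₀ₐ/φ₀ᵦ) = (cₐ − cᵦ)·z
z = ln(0.42/0.51) / (0.3 − 0.44) = -0.1942 / -0.14 = 1.387 km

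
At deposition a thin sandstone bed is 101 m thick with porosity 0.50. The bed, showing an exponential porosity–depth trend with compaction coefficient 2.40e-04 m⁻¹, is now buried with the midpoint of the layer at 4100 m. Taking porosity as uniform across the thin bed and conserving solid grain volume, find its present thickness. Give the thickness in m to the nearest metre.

Working in km (1 km = 1000 m; k in km⁻¹ = k in m⁻¹ × 1000):
Porosity at 4.1 km: phi = 0.5·exp(−0.24×4.1) = 0.1869
Solid-volume conservation: h(1−phi) = h₀(1−phi₀) ⇒ h = h₀·(1−phi₀)/(1−phi)
h = 0.101 × (1 − 0.5)/(1 − 0.1869) = 0.101 × 0.6149 = 0.0621 km

62 m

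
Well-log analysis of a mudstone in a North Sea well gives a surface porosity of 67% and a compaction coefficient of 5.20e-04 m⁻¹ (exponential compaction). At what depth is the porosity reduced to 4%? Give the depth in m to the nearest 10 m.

Working in km (1 km = 1000 m; k in km⁻¹ = k in m⁻¹ × 1000):
Invert Athy's law: z = ln(n₀/n) / k
z = ln(0.67/0.04) / 0.52 = ln(16.75) / 0.52 = 2.8184 / 0.52 = 5.420 km

5420 m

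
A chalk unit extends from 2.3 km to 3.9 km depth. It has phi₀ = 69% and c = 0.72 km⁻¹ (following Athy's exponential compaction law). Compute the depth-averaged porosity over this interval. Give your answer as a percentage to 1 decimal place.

7.8%

⟨phi⟩ = (1/(Z₂−Z₁)) ∫ phi₀ e^(−cZ) dZ = phi₀·(e^(−c·Z₁) − e^(−c·Z₂)) / (c·(Z₂−Z₁))
e^(−0.72×2.3) = 0.1909; e^(−0.72×3.9) = 0.0603
⟨phi⟩ = 0.69 × (0.1909 − 0.0603) / (0.72 × 1.6) = 0.69 × 0.1133 = 0.0782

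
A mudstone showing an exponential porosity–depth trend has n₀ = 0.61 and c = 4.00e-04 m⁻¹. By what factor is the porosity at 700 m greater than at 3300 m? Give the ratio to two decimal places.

2.83

Working in km (1 km = 1000 m; c in km⁻¹ = c in m⁻¹ × 1000):
n(z₁)/n(z₂) = e^(−c·z₁)/e^(−c·z₂) = e^{c(z₂−z₁)}
= exp(0.4 × 2.6) = exp(1.04) = 2.8292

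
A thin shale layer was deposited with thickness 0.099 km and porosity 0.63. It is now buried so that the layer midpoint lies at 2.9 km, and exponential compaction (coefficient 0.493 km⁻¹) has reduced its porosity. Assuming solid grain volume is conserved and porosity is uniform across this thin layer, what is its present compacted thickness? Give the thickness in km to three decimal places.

0.043 km

Porosity at 2.9 km: n = 0.63·exp(−0.493×2.9) = 0.1508
Solid-volume conservation: h(1−n) = h₀(1−n₀) ⇒ h = h₀·(1−n₀)/(1−n)
h = 0.099 × (1 − 0.63)/(1 − 0.1508) = 0.099 × 0.4357 = 0.0431 km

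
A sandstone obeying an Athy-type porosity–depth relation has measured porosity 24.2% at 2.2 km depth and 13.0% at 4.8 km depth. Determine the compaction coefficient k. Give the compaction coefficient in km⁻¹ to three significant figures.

0.239 km⁻¹

Athy: n(d) = n₀ e^(−kd) ⇒ n₁/n₂ = e^{k(d₂−d₁)} ⇒ k = ln(n₁/n₂)/(d₂−d₁)
k = ln(0.242/0.13) / (4.8 − 2.2) = ln(1.862) / 2.6 = 0.6214 / 2.6 = 0.239 km⁻¹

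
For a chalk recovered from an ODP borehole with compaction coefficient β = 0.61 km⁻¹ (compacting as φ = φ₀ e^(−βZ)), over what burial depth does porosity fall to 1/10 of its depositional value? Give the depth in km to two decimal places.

φ/φ₀ = 1/10 ⇒ exp(−β·Z) = 1/10 ⇒ Z = ln(10) / β
Z = 2.3026 / 0.61 = 3.775 km

3.77 km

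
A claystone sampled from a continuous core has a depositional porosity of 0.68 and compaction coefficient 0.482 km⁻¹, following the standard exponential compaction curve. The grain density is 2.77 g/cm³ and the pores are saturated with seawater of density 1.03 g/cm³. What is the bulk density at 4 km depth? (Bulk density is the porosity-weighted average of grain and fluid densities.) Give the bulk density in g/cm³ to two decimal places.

2.60 g/cm³

Porosity at depth: φ = 0.68·exp(−0.482×4) = 0.68×0.1454 = 0.0989
Bulk density: ρ_b = (1−φ)ρ_g + φ·ρ_f = 0.9011×2.77 + 0.0989×1.03
       = 2.496 + 0.102 = 2.598 g/cm³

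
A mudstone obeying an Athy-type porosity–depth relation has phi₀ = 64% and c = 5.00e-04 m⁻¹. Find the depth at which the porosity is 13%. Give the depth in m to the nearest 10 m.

Working in km (1 km = 1000 m; c in km⁻¹ = c in m⁻¹ × 1000):
Invert Athy's law: z = ln(phi₀/phi) / c
z = ln(0.64/0.13) / 0.5 = ln(4.923) / 0.5 = 1.5939 / 0.5 = 3.188 km

3190 m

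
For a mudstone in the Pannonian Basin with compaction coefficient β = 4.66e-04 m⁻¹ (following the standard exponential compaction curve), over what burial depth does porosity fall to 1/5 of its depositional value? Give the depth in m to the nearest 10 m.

3450 m

Working in km (1 km = 1000 m; β in km⁻¹ = β in m⁻¹ × 1000):
φ/φ₀ = 1/5 ⇒ exp(−β·Z) = 1/5 ⇒ Z = ln(5) / β
Z = 1.6094 / 0.466 = 3.454 km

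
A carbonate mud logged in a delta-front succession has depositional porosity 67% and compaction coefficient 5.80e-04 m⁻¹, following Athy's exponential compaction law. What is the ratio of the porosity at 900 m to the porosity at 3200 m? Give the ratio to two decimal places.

3.80

Working in km (1 km = 1000 m; k in km⁻¹ = k in m⁻¹ × 1000):
n(d₁)/n(d₂) = e^(−k·d₁)/e^(−k·d₂) = e^{k(d₂−d₁)}
= exp(0.58 × 2.3) = exp(1.334) = 3.7962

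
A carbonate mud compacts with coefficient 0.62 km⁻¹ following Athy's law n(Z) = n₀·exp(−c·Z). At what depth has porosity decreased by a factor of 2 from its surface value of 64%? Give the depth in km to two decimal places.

n/n₀ = 1/2 ⇒ exp(−c·Z) = 1/2 ⇒ Z = ln(2) / c
Z = 0.6931 / 0.62 = 1.118 km

1.12 km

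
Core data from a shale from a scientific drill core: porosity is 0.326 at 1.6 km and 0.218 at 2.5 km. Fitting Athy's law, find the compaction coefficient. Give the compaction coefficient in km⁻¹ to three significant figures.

Athy: phi(z) = phi₀ e^(−cz) ⇒ phi₁/phi₂ = e^{c(z₂−z₁)} ⇒ c = ln(phi₁/phi₂)/(z₂−z₁)
c = ln(0.326/0.218) / (2.5 − 1.6) = ln(1.495) / 0.9 = 0.4024 / 0.9 = 0.4471 km⁻¹

0.447 km⁻¹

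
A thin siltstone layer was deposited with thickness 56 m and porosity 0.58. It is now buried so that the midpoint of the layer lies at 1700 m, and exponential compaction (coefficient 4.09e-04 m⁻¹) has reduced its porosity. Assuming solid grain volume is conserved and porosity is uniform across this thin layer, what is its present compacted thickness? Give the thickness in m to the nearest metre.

Working in km (1 km = 1000 m; c in km⁻¹ = c in m⁻¹ × 1000):
Porosity at 1.7 km: φ = 0.58·exp(−0.409×1.7) = 0.2894
Solid-volume conservation: h(1−φ) = h₀(1−φ₀) ⇒ h = h₀·(1−φ₀)/(1−φ)
h = 0.056 × (1 − 0.58)/(1 − 0.2894) = 0.056 × 0.5910 = 0.0331 km

33 m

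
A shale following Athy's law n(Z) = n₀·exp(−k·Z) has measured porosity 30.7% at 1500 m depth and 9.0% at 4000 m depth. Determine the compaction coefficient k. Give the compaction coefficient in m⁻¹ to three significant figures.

0.000491 m⁻¹

Working in km (1 km = 1000 m; k in km⁻¹ = k in m⁻¹ × 1000):
Athy: n(Z) = n₀ e^(−kZ) ⇒ n₁/n₂ = e^{k(Z₂−Z₁)} ⇒ k = ln(n₁/n₂)/(Z₂−Z₁)
k = ln(0.307/0.09) / (4 − 1.5) = ln(3.411) / 2.5 = 1.2270 / 2.5 = 0.4908 km⁻¹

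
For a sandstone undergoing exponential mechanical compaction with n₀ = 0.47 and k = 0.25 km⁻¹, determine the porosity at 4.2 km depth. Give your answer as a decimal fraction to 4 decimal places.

0.1645

n = n₀·exp(−k·d) = 0.47 × exp(−0.25 × 4.2) = 0.47 × exp(−1.05)
  = 0.47 × 0.3499 = 0.1645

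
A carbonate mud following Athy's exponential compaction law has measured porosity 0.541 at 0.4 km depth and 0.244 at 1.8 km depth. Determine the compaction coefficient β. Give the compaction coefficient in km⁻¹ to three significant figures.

Athy: φ(Z) = φ₀ e^(−βZ) ⇒ φ₁/φ₂ = e^{β(Z₂−Z₁)} ⇒ β = ln(φ₁/φ₂)/(Z₂−Z₁)
β = ln(0.541/0.244) / (1.8 − 0.4) = ln(2.217) / 1.4 = 0.7963 / 1.4 = 0.5688 km⁻¹

0.569 km⁻¹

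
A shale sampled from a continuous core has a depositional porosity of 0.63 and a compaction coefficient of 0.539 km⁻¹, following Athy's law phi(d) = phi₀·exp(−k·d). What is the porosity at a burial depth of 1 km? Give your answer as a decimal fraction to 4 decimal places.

0.3675

phi = phi₀·exp(−k·d) = 0.63 × exp(−0.539 × 1) = 0.63 × exp(−0.539)
  = 0.63 × 0.5833 = 0.3675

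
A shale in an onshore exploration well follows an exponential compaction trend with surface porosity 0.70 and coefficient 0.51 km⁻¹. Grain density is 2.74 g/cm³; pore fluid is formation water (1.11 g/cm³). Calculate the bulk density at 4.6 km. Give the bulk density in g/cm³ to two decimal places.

Porosity at depth: n = 0.7·exp(−0.51×4.6) = 0.7×0.0958 = 0.0670
Bulk density: ρ_b = (1−n)ρ_g + n·ρ_f = 0.9330×2.74 + 0.0670×1.11
       = 2.556 + 0.074 = 2.631 g/cm³

2.63 g/cm³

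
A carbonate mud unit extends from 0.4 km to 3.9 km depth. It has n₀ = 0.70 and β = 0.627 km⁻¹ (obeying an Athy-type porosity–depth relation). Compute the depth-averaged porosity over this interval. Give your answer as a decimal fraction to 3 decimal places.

0.221

⟨n⟩ = (1/(z₂−z₁)) ∫ n₀ e^(−βz) dz = n₀·(e^(−β·z₁) − e^(−β·z₂)) / (β·(z₂−z₁))
e^(−0.627×0.4) = 0.7782; e^(−0.627×3.9) = 0.0867
⟨n⟩ = 0.7 × (0.7782 − 0.0867) / (0.627 × 3.5) = 0.7 × 0.3151 = 0.2206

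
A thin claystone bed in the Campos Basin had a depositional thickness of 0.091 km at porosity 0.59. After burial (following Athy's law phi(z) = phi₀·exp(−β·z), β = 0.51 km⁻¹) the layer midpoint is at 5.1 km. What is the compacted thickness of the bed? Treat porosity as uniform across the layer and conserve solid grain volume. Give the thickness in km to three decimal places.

0.039 km

Porosity at 5.1 km: phi = 0.59·exp(−0.51×5.1) = 0.0438
Solid-volume conservation: h(1−phi) = h₀(1−phi₀) ⇒ h = h₀·(1−phi₀)/(1−phi)
h = 0.091 × (1 − 0.59)/(1 − 0.0438) = 0.091 × 0.4288 = 0.0390 km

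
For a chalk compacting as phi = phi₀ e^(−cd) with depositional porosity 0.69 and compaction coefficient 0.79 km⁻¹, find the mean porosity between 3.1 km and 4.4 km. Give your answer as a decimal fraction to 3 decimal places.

0.037

⟨phi⟩ = (1/(d₂−d₁)) ∫ phi₀ e^(−cd) dd = phi₀·(e^(−c·d₁) − e^(−c·d₂)) / (c·(d₂−d₁))
e^(−0.79×3.1) = 0.0864; e^(−0.79×4.4) = 0.0309
⟨phi⟩ = 0.69 × (0.0864 − 0.0309) / (0.79 × 1.3) = 0.69 × 0.0540 = 0.0373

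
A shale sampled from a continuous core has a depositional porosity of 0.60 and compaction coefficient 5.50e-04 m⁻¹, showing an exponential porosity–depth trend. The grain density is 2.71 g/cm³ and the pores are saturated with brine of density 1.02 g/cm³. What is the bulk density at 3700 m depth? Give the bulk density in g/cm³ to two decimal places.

Working in km (1 km = 1000 m; k in km⁻¹ = k in m⁻¹ × 1000):
Porosity at depth: φ = 0.6·exp(−0.55×3.7) = 0.6×0.1307 = 0.0784
Bulk density: ρ_b = (1−φ)ρ_g + φ·ρ_f = 0.9216×2.71 + 0.0784×1.02
       = 2.498 + 0.080 = 2.577 g/cm³

2.58 g/cm³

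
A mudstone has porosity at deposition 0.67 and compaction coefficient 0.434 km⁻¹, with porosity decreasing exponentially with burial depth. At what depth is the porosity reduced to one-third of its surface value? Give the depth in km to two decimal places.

φ/φ₀ = 1/3 ⇒ exp(−c·d) = 1/3 ⇒ d = ln(3) / c
d = 1.0986 / 0.434 = 2.531 km

2.53 km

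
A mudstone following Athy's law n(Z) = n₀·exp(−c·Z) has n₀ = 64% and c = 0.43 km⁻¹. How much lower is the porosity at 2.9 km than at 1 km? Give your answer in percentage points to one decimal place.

23.2 percentage points

n(1) = 0.64·e^(−0.43×1) = 0.4163
n(2.9) = 0.64·e^(−0.43×2.9) = 0.1839
Δn = 0.4163 − 0.1839 = 0.2324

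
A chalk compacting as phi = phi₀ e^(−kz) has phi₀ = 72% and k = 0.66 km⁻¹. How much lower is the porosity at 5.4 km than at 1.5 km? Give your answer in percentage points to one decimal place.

24.7 percentage points

phi(1.5) = 0.72·e^(−0.66×1.5) = 0.2675
phi(5.4) = 0.72·e^(−0.66×5.4) = 0.0204
Δphi = 0.2675 − 0.0204 = 0.2471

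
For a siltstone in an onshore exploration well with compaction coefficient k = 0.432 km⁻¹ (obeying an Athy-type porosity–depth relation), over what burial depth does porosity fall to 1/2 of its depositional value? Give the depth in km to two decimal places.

φ/φ₀ = 1/2 ⇒ exp(−k·z) = 1/2 ⇒ z = ln(2) / k
z = 0.6931 / 0.432 = 1.605 km

1.60 km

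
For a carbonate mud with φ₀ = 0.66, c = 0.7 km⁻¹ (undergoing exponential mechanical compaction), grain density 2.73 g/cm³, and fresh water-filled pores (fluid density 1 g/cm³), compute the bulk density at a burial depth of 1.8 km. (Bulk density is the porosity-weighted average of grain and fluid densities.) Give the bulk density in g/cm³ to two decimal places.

2.41 g/cm³

Porosity at depth: φ = 0.66·exp(−0.7×1.8) = 0.66×0.2837 = 0.1872
Bulk density: ρ_b = (1−φ)ρ_g + φ·ρ_f = 0.8128×2.73 + 0.1872×1
       = 2.219 + 0.187 = 2.406 g/cm³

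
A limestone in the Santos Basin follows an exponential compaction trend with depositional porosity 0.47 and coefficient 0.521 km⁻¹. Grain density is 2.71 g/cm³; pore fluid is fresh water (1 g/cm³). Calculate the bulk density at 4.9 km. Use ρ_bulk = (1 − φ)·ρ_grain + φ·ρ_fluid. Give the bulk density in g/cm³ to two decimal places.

Porosity at depth: φ = 0.47·exp(−0.521×4.9) = 0.47×0.0779 = 0.0366
Bulk density: ρ_b = (1−φ)ρ_g + φ·ρ_f = 0.9634×2.71 + 0.0366×1
       = 2.611 + 0.037 = 2.647 g/cm³

2.65 g/cm³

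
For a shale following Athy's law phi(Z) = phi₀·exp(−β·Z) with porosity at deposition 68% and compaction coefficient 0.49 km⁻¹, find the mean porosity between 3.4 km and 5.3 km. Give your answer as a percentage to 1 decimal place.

8.4%

⟨phi⟩ = (1/(Z₂−Z₁)) ∫ phi₀ e^(−βZ) dZ = phi₀·(e^(−β·Z₁) − e^(−β·Z₂)) / (β·(Z₂−Z₁))
e^(−0.49×3.4) = 0.1890; e^(−0.49×5.3) = 0.0745
⟨phi⟩ = 0.68 × (0.1890 − 0.0745) / (0.49 × 1.9) = 0.68 × 0.1230 = 0.0836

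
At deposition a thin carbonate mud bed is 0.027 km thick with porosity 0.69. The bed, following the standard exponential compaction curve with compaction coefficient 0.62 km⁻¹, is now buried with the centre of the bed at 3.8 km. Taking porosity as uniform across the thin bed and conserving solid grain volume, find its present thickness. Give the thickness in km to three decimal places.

0.009 km

Porosity at 3.8 km: phi = 0.69·exp(−0.62×3.8) = 0.0654
Solid-volume conservation: h(1−phi) = h₀(1−phi₀) ⇒ h = h₀·(1−phi₀)/(1−phi)
h = 0.027 × (1 − 0.69)/(1 − 0.0654) = 0.027 × 0.3317 = 0.0090 km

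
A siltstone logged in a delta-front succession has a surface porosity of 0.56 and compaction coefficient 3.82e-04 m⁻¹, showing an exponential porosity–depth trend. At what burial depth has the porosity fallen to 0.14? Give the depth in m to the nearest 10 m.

Working in km (1 km = 1000 m; c in km⁻¹ = c in m⁻¹ × 1000):
Invert Athy's law: z = ln(n₀/n) / c
z = ln(0.56/0.14) / 0.382 = ln(4) / 0.382 = 1.3863 / 0.382 = 3.629 km

3630 m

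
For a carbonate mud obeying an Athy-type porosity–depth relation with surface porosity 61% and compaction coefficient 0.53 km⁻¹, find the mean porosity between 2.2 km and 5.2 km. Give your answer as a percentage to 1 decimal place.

9.5%

⟨φ⟩ = (1/(z₂−z₁)) ∫ φ₀ e^(−βz) dz = φ₀·(e^(−β·z₁) − e^(−β·z₂)) / (β·(z₂−z₁))
e^(−0.53×2.2) = 0.3116; e^(−0.53×5.2) = 0.0635
⟨φ⟩ = 0.61 × (0.3116 − 0.0635) / (0.53 × 3) = 0.61 × 0.1560 = 0.0952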